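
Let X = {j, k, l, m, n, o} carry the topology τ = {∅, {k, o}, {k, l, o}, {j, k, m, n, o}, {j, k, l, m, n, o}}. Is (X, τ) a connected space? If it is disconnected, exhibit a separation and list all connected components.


(X, τ) is connected.

Find clopen sets (U ∈ τ with X ∖ U ∈ τ):
  U = ∅, X ∖ U = {j, k, l, m, n, o} — both open, so U is clopen.
  U = {j, k, l, m, n, o}, X ∖ U = ∅ — both open, so U is clopen.
Only trivial clopens (∅ and X) exist, so (X, τ) is connected.
Compute connected components by grouping points that agree on all clopens:
  component: {j, k, l, m, n, o}


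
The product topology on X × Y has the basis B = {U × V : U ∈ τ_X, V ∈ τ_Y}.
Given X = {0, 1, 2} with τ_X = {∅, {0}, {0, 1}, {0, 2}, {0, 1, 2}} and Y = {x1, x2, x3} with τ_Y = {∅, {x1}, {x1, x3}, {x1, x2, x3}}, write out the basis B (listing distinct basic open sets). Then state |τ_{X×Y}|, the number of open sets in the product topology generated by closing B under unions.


Basis B = {∅ × ∅, {0} × {x1}, {0} × {x1, x3}, {0, 1} × {x1}, {0, 2} × {x1}, {0} × {x1, x2, x3}, {0, 1, 2} × {x1}, {0, 1} × {x1, x3}, {0, 2} × {x1, x3}, {0, 1} × {x1, x2, x3}, {0, 2} × {x1, x2, x3}, {0, 1, 2} × {x1, x3}, {0, 1, 2} × {x1, x2, x3}}; |τ_{X×Y}| = 30.

Enumerate products U × V with U ∈ τ_X, V ∈ τ_Y (deduplicated):
  ∅ × ∅ = {} (∅)
  {0} × {x1} = {(0,x1)}
  {0} × {x1, x3} = {(0,x1), (0,x3)}
  {0, 1} × {x1} = {(0,x1), (1,x1)}
  {0, 2} × {x1} = {(0,x1), (2,x1)}
  {0} × {x1, x2, x3} = {(0,x1), (0,x2), (0,x3)}
  {0, 1, 2} × {x1} = {(0,x1), (1,x1), (2,x1)}
  {0, 1} × {x1, x3} = {(0,x1), (0,x3), (1,x1), (1,x3)}
  {0, 2} × {x1, x3} = {(0,x1), (0,x3), (2,x1), (2,x3)}
  {0, 1} × {x1, x2, x3} = {(0,x1), (0,x2), (0,x3), (1,x1), (1,x2), (1,x3)}
  {0, 2} × {x1, x2, x3} = {(0,x1), (0,x2), (0,x3), (2,x1), (2,x2), (2,x3)}
  {0, 1, 2} × {x1, x3} = {(0,x1), (0,x3), (1,x1), (1,x3), (2,x1), (2,x3)}
  {0, 1, 2} × {x1, x2, x3} = {(0,x1), (0,x2), (0,x3), (1,x1), (1,x2), (1,x3), (2,x1), (2,x2), (2,x3)}
These 13 distinct sets form the basis B.
Close under arbitrary unions to get τ_{X×Y}; counting gives |τ_{X×Y}| = 30.


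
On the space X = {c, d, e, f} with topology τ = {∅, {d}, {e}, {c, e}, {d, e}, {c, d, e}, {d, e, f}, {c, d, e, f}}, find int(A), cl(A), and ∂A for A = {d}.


int(A) = {d}, cl(A) = {d, f}, ∂A = {f}.

Closed sets in (X, τ) are complements of opens:
  closed(X, τ) = {∅, {c}, {f}, {c, f}, {d, f}, {c, d, f}, {c, e, f}, {c, d, e, f}}.
int(A) = ⋃ {U ∈ τ : U ⊆ A}. Opens contained in A: ∅, {d}.
Taking the union of these: int(A) = {d}.
cl(A) = ⋂ {C closed : A ⊆ C}. Closed sets containing A: {d, f}, {c, d, f}, {c, d, e, f}.
Intersecting these: cl(A) = {d, f}.
∂A = cl(A) ∖ int(A) = {d, f} ∖ {d} = {f}.


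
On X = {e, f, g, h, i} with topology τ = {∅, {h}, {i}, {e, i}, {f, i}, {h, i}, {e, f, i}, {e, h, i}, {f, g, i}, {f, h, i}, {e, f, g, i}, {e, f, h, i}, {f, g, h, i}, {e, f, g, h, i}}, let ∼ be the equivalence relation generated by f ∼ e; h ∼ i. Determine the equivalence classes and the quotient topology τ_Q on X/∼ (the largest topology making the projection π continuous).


X/∼ = {[e=f], [g], [h=i]}; |τ_Q| = 4.

Equivalence classes: [e=f], [g], [h=i].
Quotient map π: X → X/∼ sends e ↦ [e=f], f ↦ [e=f], g ↦ [g], h ↦ [h=i], i ↦ [h=i].
For each subset V ⊆ X/∼, compute π^{-1}(V) ⊆ X and check whether π^{-1}(V) ∈ τ. V is open in τ_Q iff π^{-1}(V) ∈ τ.
  V = {}: π^{-1}(V) = ∅ ∈ τ ✓.
  V = {[e=f]}: π^{-1}(V) = {e, f} ∉ τ ✗.
  V = {[g]}: π^{-1}(V) = {g} ∉ τ ✗.
  V = {[e=f], [g]}: π^{-1}(V) = {e, f, g} ∉ τ ✗.
  V = {[h=i]}: π^{-1}(V) = {h, i} ∈ τ ✓.
  V = {[e=f], [h=i]}: π^{-1}(V) = {e, f, h, i} ∈ τ ✓.
  V = {[g], [h=i]}: π^{-1}(V) = {g, h, i} ∉ τ ✗.
  V = {[e=f], [g], [h=i]}: π^{-1}(V) = {e, f, g, h, i} ∈ τ ✓.
Open sets in the quotient: τ_Q = {{}, {[h=i]}, {[e=f], [h=i]}, {[e=f], [g], [h=i]}} (4 elements).


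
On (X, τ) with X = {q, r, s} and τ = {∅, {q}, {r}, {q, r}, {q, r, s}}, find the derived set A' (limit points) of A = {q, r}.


A' = {s}

For each x ∈ X, list the open sets U ∈ τ with x ∈ U, then check whether U ∩ (A ∖ {x}) ≠ ∅ for every such U.
  x = q: open {q} ∋ x has {q} ∩ (A ∖ {q}) = ∅, so x is NOT a limit point.
  x = r: open {r} ∋ x has {r} ∩ (A ∖ {r}) = ∅, so x is NOT a limit point.
  x = s: opens ∋ x are {q, r, s}; each meets A ∖ {s}, so x IS a limit point.
Collecting: A' = {s}.


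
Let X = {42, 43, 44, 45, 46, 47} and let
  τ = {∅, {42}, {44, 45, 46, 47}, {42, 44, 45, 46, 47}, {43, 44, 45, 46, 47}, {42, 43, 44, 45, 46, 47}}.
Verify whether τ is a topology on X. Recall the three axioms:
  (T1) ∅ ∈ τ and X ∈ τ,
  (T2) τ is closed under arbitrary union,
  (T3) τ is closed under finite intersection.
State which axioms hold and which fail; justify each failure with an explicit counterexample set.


τ IS a topology on X.

Axiom (T1): ∅ ∈ τ? Yes; X ∈ τ? Yes.
Axiom (T2/T3): check pairwise unions and intersections of members of τ.
All pairwise intersections and unions checked — each lies in τ. Therefore τ satisfies (T1), (T2), (T3): it IS a topology on X.


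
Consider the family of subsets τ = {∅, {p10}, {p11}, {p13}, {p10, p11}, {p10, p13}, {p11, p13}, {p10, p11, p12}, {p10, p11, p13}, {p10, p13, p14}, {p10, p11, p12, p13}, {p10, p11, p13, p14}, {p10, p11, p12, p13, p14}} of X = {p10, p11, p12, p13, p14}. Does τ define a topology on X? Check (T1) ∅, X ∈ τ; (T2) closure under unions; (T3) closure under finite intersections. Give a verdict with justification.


τ IS a topology on X.

Axiom (T1): ∅ ∈ τ? Yes; X ∈ τ? Yes.
Axiom (T2/T3): check pairwise unions and intersections of members of τ.
All pairwise intersections and unions checked — each lies in τ. Therefore τ satisfies (T1), (T2), (T3): it IS a topology on X.


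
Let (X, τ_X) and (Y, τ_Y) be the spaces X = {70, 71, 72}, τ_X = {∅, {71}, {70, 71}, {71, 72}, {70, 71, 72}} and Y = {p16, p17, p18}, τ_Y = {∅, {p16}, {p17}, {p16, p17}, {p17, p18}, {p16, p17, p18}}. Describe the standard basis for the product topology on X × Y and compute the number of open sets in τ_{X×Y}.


Basis B = {∅ × ∅, {71} × {p16}, {71} × {p17}, {70, 71} × {p16}, {70, 71} × {p17}, {71} × {p16, p17}, {71, 72} × {p16}, {71} × {p17, p18}, {71, 72} × {p17}, {70, 71, 72} × {p16}, {70, 71, 72} × {p17}, {71} × {p16, p17, p18}, {70, 71} × {p16, p17}, {70, 71} × {p17, p18}, {71, 72} × {p16, p17}, {71, 72} × {p17, p18}, {70, 71} × {p16, p17, p18}, {70, 71, 72} × {p16, p17}, {70, 71, 72} × {p17, p18}, {71, 72} × {p16, p17, p18}, {70, 71, 72} × {p16, p17, p18}}; |τ_{X×Y}| = 70.

Enumerate products U × V with U ∈ τ_X, V ∈ τ_Y (deduplicated):
  ∅ × ∅ = {} (∅)
  {71} × {p16} = {(71,p16)}
  {71} × {p17} = {(71,p17)}
  {70, 71} × {p16} = {(70,p16), (71,p16)}
  {70, 71} × {p17} = {(70,p17), (71,p17)}
  {71} × {p16, p17} = {(71,p16), (71,p17)}
  {71, 72} × {p16} = {(71,p16), (72,p16)}
  {71} × {p17, p18} = {(71,p17), (71,p18)}
  {71, 72} × {p17} = {(71,p17), (72,p17)}
  {70, 71, 72} × {p16} = {(70,p16), (71,p16), (72,p16)}
  {70, 71, 72} × {p17} = {(70,p17), (71,p17), (72,p17)}
  {71} × {p16, p17, p18} = {(71,p16), (71,p17), (71,p18)}
  {70, 71} × {p16, p17} = {(70,p16), (70,p17), (71,p16), (71,p17)}
  {70, 71} × {p17, p18} = {(70,p17), (70,p18), (71,p17), (71,p18)}
  {71, 72} × {p16, p17} = {(71,p16), (71,p17), (72,p16), (72,p17)}
  {71, 72} × {p17, p18} = {(71,p17), (71,p18), (72,p17), (72,p18)}
  {70, 71} × {p16, p17, p18} = {(70,p16), (70,p17), (70,p18), (71,p16), (71,p17), (71,p18)}
  {70, 71, 72} × {p16, p17} = {(70,p16), (70,p17), (71,p16), (71,p17), (72,p16), (72,p17)}
  {70, 71, 72} × {p17, p18} = {(70,p17), (70,p18), (71,p17), (71,p18), (72,p17), (72,p18)}
  {71, 72} × {p16, p17, p18} = {(71,p16), (71,p17), (71,p18), (72,p16), (72,p17), (72,p18)}
  {70, 71, 72} × {p16, p17, p18} = {(70,p16), (70,p17), (70,p18), (71,p16), (71,p17), (71,p18), (72,p16), (72,p17), (72,p18)}
These 21 distinct sets form the basis B.
Close under arbitrary unions to get τ_{X×Y}; counting gives |τ_{X×Y}| = 70.


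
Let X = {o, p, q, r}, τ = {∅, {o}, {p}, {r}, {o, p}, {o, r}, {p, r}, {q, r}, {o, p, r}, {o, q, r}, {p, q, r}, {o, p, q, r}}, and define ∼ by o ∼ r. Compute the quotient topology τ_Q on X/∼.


X/∼ = {[o=r], [p], [q]}; |τ_Q| = 6.

Equivalence classes: [o=r], [p], [q].
Quotient map π: X → X/∼ sends o ↦ [o=r], p ↦ [p], q ↦ [q], r ↦ [o=r].
For each subset V ⊆ X/∼, compute π^{-1}(V) ⊆ X and check whether π^{-1}(V) ∈ τ. V is open in τ_Q iff π^{-1}(V) ∈ τ.
  V = {}: π^{-1}(V) = ∅ ∈ τ ✓.
  V = {[o=r]}: π^{-1}(V) = {o, r} ∈ τ ✓.
  V = {[p]}: π^{-1}(V) = {p} ∈ τ ✓.
  V = {[o=r], [p]}: π^{-1}(V) = {o, p, r} ∈ τ ✓.
  V = {[q]}: π^{-1}(V) = {q} ∉ τ ✗.
  V = {[o=r], [q]}: π^{-1}(V) = {o, q, r} ∈ τ ✓.
  V = {[p], [q]}: π^{-1}(V) = {p, q} ∉ τ ✗.
  V = {[o=r], [p], [q]}: π^{-1}(V) = {o, p, q, r} ∈ τ ✓.
Open sets in the quotient: τ_Q = {{}, {[o=r]}, {[p]}, {[o=r], [p]}, {[o=r], [q]}, {[o=r], [p], [q]}} (6 elements).


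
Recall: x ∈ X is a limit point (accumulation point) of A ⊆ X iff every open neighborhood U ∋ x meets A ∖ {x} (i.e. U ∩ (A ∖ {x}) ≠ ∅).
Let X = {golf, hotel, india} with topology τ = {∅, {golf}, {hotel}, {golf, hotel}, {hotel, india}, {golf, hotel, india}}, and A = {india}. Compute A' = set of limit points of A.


A' = ∅

For each x ∈ X, list the open sets U ∈ τ with x ∈ U, then check whether U ∩ (A ∖ {x}) ≠ ∅ for every such U.
  x = golf: open {golf} ∋ x has {golf} ∩ (A ∖ {golf}) = ∅, so x is NOT a limit point.
  x = hotel: open {hotel} ∋ x has {hotel} ∩ (A ∖ {hotel}) = ∅, so x is NOT a limit point.
  x = india: open {hotel, india} ∋ x has {hotel, india} ∩ (A ∖ {india}) = ∅, so x is NOT a limit point.
Collecting: A' = ∅.


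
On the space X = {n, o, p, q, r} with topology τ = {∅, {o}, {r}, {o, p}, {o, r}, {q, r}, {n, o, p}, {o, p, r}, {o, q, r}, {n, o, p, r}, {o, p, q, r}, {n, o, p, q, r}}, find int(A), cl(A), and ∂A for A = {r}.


int(A) = {r}, cl(A) = {q, r}, ∂A = {q}.

Closed sets in (X, τ) are complements of opens:
  closed(X, τ) = {∅, {n}, {q}, {n, p}, {n, q}, {q, r}, {n, o, p}, {n, p, q}, {n, q, r}, {n, o, p, q}, {n, p, q, r}, {n, o, p, q, r}}.
int(A) = ⋃ {U ∈ τ : U ⊆ A}. Opens contained in A: ∅, {r}.
Taking the union of these: int(A) = {r}.
cl(A) = ⋂ {C closed : A ⊆ C}. Closed sets containing A: {q, r}, {n, q, r}, {n, p, q, r}, {n, o, p, q, r}.
Intersecting these: cl(A) = {q, r}.
∂A = cl(A) ∖ int(A) = {q, r} ∖ {r} = {q}.


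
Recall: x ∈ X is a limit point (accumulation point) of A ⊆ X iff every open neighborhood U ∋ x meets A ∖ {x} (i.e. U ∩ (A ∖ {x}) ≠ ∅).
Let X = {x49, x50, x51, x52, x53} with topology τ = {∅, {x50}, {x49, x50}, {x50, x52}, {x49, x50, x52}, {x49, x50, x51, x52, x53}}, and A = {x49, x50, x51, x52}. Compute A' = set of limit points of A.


A' = {x49, x51, x52, x53}

For each x ∈ X, list the open sets U ∈ τ with x ∈ U, then check whether U ∩ (A ∖ {x}) ≠ ∅ for every such U.
  x = x49: opens ∋ x are {x49, x50}, {x49, x50, x52}, {x49, x50, x51, x52, x53}; each meets A ∖ {x49}, so x IS a limit point.
  x = x50: open {x50} ∋ x has {x50} ∩ (A ∖ {x50}) = ∅, so x is NOT a limit point.
  x = x51: opens ∋ x are {x49, x50, x51, x52, x53}; each meets A ∖ {x51}, so x IS a limit point.
  x = x52: opens ∋ x are {x50, x52}, {x49, x50, x52}, {x49, x50, x51, x52, x53}; each meets A ∖ {x52}, so x IS a limit point.
  x = x53: opens ∋ x are {x49, x50, x51, x52, x53}; each meets A ∖ {x53}, so x IS a limit point.
Collecting: A' = {x49, x51, x52, x53}.


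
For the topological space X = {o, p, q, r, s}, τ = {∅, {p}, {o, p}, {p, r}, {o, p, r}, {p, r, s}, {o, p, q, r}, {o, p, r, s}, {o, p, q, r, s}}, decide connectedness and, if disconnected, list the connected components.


(X, τ) is connected.

Find clopen sets (U ∈ τ with X ∖ U ∈ τ):
  U = ∅, X ∖ U = {o, p, q, r, s} — both open, so U is clopen.
  U = {o, p, q, r, s}, X ∖ U = ∅ — both open, so U is clopen.
Only trivial clopens (∅ and X) exist, so (X, τ) is connected.
Compute connected components by grouping points that agree on all clopens:
  component: {o, p, q, r, s}


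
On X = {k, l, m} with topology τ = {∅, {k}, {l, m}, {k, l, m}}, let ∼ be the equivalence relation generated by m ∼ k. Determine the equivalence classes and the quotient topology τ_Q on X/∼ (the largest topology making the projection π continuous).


X/∼ = {[k=m], [l]}; |τ_Q| = 2.

Equivalence classes: [k=m], [l].
Quotient map π: X → X/∼ sends k ↦ [k=m], l ↦ [l], m ↦ [k=m].
For each subset V ⊆ X/∼, compute π^{-1}(V) ⊆ X and check whether π^{-1}(V) ∈ τ. V is open in τ_Q iff π^{-1}(V) ∈ τ.
  V = {}: π^{-1}(V) = ∅ ∈ τ ✓.
  V = {[k=m]}: π^{-1}(V) = {k, m} ∉ τ ✗.
  V = {[l]}: π^{-1}(V) = {l} ∉ τ ✗.
  V = {[k=m], [l]}: π^{-1}(V) = {k, l, m} ∈ τ ✓.
Open sets in the quotient: τ_Q = {{}, {[k=m], [l]}} (2 elements).


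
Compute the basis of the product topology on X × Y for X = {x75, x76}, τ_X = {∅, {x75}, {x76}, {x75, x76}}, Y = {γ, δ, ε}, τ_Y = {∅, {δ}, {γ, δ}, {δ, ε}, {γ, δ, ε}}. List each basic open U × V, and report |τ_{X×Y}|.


Basis B = {∅ × ∅, {x75} × {δ}, {x76} × {δ}, {x75} × {γ, δ}, {x75} × {δ, ε}, {x75, x76} × {δ}, {x76} × {γ, δ}, {x76} × {δ, ε}, {x75} × {γ, δ, ε}, {x76} × {γ, δ, ε}, {x75, x76} × {γ, δ}, {x75, x76} × {δ, ε}, {x75, x76} × {γ, δ, ε}}; |τ_{X×Y}| = 25.

Enumerate products U × V with U ∈ τ_X, V ∈ τ_Y (deduplicated):
  ∅ × ∅ = {} (∅)
  {x75} × {δ} = {(x75,δ)}
  {x76} × {δ} = {(x76,δ)}
  {x75} × {γ, δ} = {(x75,γ), (x75,δ)}
  {x75} × {δ, ε} = {(x75,δ), (x75,ε)}
  {x75, x76} × {δ} = {(x75,δ), (x76,δ)}
  {x76} × {γ, δ} = {(x76,γ), (x76,δ)}
  {x76} × {δ, ε} = {(x76,δ), (x76,ε)}
  {x75} × {γ, δ, ε} = {(x75,γ), (x75,δ), (x75,ε)}
  {x76} × {γ, δ, ε} = {(x76,γ), (x76,δ), (x76,ε)}
  {x75, x76} × {γ, δ} = {(x75,γ), (x75,δ), (x76,γ), (x76,δ)}
  {x75, x76} × {δ, ε} = {(x75,δ), (x75,ε), (x76,δ), (x76,ε)}
  {x75, x76} × {γ, δ, ε} = {(x75,γ), (x75,δ), (x75,ε), (x76,γ), (x76,δ), (x76,ε)}
These 13 distinct sets form the basis B.
Close under arbitrary unions to get τ_{X×Y}; counting gives |τ_{X×Y}| = 25.


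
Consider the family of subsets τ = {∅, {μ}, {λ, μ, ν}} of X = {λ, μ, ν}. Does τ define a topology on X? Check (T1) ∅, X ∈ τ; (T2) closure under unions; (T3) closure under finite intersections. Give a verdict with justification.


τ IS a topology on X.

Axiom (T1): ∅ ∈ τ? Yes; X ∈ τ? Yes.
Axiom (T2/T3): check pairwise unions and intersections of members of τ.
All pairwise intersections and unions checked — each lies in τ. Therefore τ satisfies (T1), (T2), (T3): it IS a topology on X.


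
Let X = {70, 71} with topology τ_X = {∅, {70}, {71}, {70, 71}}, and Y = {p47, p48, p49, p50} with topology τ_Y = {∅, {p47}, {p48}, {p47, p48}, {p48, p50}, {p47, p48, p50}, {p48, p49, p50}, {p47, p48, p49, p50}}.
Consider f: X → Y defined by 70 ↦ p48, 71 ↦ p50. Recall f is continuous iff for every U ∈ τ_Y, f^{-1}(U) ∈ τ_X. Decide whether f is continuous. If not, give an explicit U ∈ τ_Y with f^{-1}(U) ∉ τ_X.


f IS continuous.

Compute f^{-1}(U) for each U ∈ τ_Y:
  U = ∅: f^{-1}(U) = ∅ ∈ τ_X ✓.
  U = {p47}: f^{-1}(U) = ∅ ∈ τ_X ✓.
  U = {p48}: f^{-1}(U) = {70} ∈ τ_X ✓.
  U = {p47, p48}: f^{-1}(U) = {70} ∈ τ_X ✓.
  U = {p48, p50}: f^{-1}(U) = {70, 71} ∈ τ_X ✓.
  U = {p47, p48, p50}: f^{-1}(U) = {70, 71} ∈ τ_X ✓.
  U = {p48, p49, p50}: f^{-1}(U) = {70, 71} ∈ τ_X ✓.
  U = {p47, p48, p49, p50}: f^{-1}(U) = {70, 71} ∈ τ_X ✓.
Every preimage lies in τ_X, so f IS continuous.


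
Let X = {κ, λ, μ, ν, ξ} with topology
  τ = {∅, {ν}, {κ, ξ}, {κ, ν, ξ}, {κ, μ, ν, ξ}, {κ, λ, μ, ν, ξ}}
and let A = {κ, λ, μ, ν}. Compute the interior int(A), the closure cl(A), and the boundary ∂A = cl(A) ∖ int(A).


int(A) = {ν}, cl(A) = {κ, λ, μ, ν, ξ}, ∂A = {κ, λ, μ, ξ}.

Closed sets in (X, τ) are complements of opens:
  closed(X, τ) = {∅, {λ}, {λ, μ}, {λ, μ, ν}, {κ, λ, μ, ξ}, {κ, λ, μ, ν, ξ}}.
int(A) = ⋃ {U ∈ τ : U ⊆ A}. Opens contained in A: ∅, {ν}.
Taking the union of these: int(A) = {ν}.
cl(A) = ⋂ {C closed : A ⊆ C}. Closed sets containing A: {κ, λ, μ, ν, ξ}.
Intersecting these: cl(A) = {κ, λ, μ, ν, ξ}.
∂A = cl(A) ∖ int(A) = {κ, λ, μ, ν, ξ} ∖ {ν} = {κ, λ, μ, ξ}.


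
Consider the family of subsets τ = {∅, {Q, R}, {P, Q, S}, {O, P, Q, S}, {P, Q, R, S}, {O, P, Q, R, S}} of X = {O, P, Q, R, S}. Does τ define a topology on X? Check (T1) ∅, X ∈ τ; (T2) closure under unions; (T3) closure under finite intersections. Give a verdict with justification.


τ is NOT a topology on X.

Axiom (T1): ∅ ∈ τ? Yes; X ∈ τ? Yes.
Axiom (T2/T3): check pairwise unions and intersections of members of τ.
Counterexample for (T3): {Q, R} ∩ {P, Q, S} = {Q} ∉ τ. Therefore τ is NOT a topology.


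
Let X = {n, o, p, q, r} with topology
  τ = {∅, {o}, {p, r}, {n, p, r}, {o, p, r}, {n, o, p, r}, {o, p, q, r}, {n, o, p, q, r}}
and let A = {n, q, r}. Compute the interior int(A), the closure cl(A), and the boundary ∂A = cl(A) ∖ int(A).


int(A) = ∅, cl(A) = {n, p, q, r}, ∂A = {n, p, q, r}.

Closed sets in (X, τ) are complements of opens:
  closed(X, τ) = {∅, {n}, {q}, {n, q}, {o, q}, {n, o, q}, {n, p, q, r}, {n, o, p, q, r}}.
int(A) = ⋃ {U ∈ τ : U ⊆ A}. Opens contained in A: ∅.
Taking the union of these: int(A) = ∅.
cl(A) = ⋂ {C closed : A ⊆ C}. Closed sets containing A: {n, p, q, r}, {n, o, p, q, r}.
Intersecting these: cl(A) = {n, p, q, r}.
∂A = cl(A) ∖ int(A) = {n, p, q, r} ∖ ∅ = {n, p, q, r}.


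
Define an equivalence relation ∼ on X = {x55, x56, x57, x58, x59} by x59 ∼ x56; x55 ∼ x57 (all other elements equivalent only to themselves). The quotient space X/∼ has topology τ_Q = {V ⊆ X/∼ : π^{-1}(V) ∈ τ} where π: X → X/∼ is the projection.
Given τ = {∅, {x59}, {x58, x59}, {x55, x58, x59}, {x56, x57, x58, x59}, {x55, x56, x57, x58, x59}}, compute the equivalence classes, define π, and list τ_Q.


X/∼ = {[x55=x57], [x56=x59], [x58]}; |τ_Q| = 2.

Equivalence classes: [x55=x57], [x56=x59], [x58].
Quotient map π: X → X/∼ sends x55 ↦ [x55=x57], x56 ↦ [x56=x59], x57 ↦ [x55=x57], x58 ↦ [x58], x59 ↦ [x56=x59].
For each subset V ⊆ X/∼, compute π^{-1}(V) ⊆ X and check whether π^{-1}(V) ∈ τ. V is open in τ_Q iff π^{-1}(V) ∈ τ.
  V = {}: π^{-1}(V) = ∅ ∈ τ ✓.
  V = {[x55=x57]}: π^{-1}(V) = {x55, x57} ∉ τ ✗.
  V = {[x56=x59]}: π^{-1}(V) = {x56, x59} ∉ τ ✗.
  V = {[x55=x57], [x56=x59]}: π^{-1}(V) = {x55, x56, x57, x59} ∉ τ ✗.
  V = {[x58]}: π^{-1}(V) = {x58} ∉ τ ✗.
  V = {[x55=x57], [x58]}: π^{-1}(V) = {x55, x57, x58} ∉ τ ✗.
  V = {[x56=x59], [x58]}: π^{-1}(V) = {x56, x58, x59} ∉ τ ✗.
  V = {[x55=x57], [x56=x59], [x58]}: π^{-1}(V) = {x55, x56, x57, x58, x59} ∈ τ ✓.
Open sets in the quotient: τ_Q = {{}, {[x55=x57], [x56=x59], [x58]}} (2 elements).


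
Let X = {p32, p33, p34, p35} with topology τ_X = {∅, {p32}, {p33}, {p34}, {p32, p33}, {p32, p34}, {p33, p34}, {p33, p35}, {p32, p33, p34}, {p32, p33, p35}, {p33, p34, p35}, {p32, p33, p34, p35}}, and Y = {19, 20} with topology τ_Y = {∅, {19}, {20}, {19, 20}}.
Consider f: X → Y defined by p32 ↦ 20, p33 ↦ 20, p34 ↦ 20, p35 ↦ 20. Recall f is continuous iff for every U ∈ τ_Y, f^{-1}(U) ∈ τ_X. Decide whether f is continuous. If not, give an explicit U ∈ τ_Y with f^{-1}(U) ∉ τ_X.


f IS continuous.

Compute f^{-1}(U) for each U ∈ τ_Y:
  U = ∅: f^{-1}(U) = ∅ ∈ τ_X ✓.
  U = {19}: f^{-1}(U) = ∅ ∈ τ_X ✓.
  U = {20}: f^{-1}(U) = {p32, p33, p34, p35} ∈ τ_X ✓.
  U = {19, 20}: f^{-1}(U) = {p32, p33, p34, p35} ∈ τ_X ✓.
Every preimage lies in τ_X, so f IS continuous.


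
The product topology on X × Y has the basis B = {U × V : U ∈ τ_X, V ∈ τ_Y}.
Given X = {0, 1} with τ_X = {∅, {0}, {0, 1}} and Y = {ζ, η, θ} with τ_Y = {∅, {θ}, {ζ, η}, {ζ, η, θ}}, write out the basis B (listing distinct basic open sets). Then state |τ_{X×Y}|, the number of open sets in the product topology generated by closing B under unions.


Basis B = {∅ × ∅, {0} × {θ}, {0} × {ζ, η}, {0, 1} × {θ}, {0} × {ζ, η, θ}, {0, 1} × {ζ, η}, {0, 1} × {ζ, η, θ}}; |τ_{X×Y}| = 9.

Enumerate products U × V with U ∈ τ_X, V ∈ τ_Y (deduplicated):
  ∅ × ∅ = {} (∅)
  {0} × {θ} = {(0,θ)}
  {0} × {ζ, η} = {(0,ζ), (0,η)}
  {0, 1} × {θ} = {(0,θ), (1,θ)}
  {0} × {ζ, η, θ} = {(0,ζ), (0,η), (0,θ)}
  {0, 1} × {ζ, η} = {(0,ζ), (0,η), (1,ζ), (1,η)}
  {0, 1} × {ζ, η, θ} = {(0,ζ), (0,η), (0,θ), (1,ζ), (1,η), (1,θ)}
These 7 distinct sets form the basis B.
Close under arbitrary unions to get τ_{X×Y}; counting gives |τ_{X×Y}| = 9.


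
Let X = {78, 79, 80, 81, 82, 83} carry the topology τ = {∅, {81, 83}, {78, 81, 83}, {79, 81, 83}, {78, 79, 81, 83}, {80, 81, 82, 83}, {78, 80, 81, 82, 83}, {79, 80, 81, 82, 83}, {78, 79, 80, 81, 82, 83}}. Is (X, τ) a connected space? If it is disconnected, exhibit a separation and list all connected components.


(X, τ) is connected.

Find clopen sets (U ∈ τ with X ∖ U ∈ τ):
  U = ∅, X ∖ U = {78, 79, 80, 81, 82, 83} — both open, so U is clopen.
  U = {78, 79, 80, 81, 82, 83}, X ∖ U = ∅ — both open, so U is clopen.
Only trivial clopens (∅ and X) exist, so (X, τ) is connected.
Compute connected components by grouping points that agree on all clopens:
  component: {78, 79, 80, 81, 82, 83}


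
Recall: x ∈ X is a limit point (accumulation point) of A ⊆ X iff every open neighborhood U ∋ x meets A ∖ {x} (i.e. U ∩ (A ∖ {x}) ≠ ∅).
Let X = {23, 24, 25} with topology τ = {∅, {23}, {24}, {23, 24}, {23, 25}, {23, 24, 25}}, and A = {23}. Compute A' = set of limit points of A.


A' = {25}

For each x ∈ X, list the open sets U ∈ τ with x ∈ U, then check whether U ∩ (A ∖ {x}) ≠ ∅ for every such U.
  x = 23: open {23} ∋ x has {23} ∩ (A ∖ {23}) = ∅, so x is NOT a limit point.
  x = 24: open {24} ∋ x has {24} ∩ (A ∖ {24}) = ∅, so x is NOT a limit point.
  x = 25: opens ∋ x are {23, 25}, {23, 24, 25}; each meets A ∖ {25}, so x IS a limit point.
Collecting: A' = {25}.


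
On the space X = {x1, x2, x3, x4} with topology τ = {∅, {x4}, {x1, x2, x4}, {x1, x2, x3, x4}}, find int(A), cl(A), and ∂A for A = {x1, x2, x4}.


int(A) = {x1, x2, x4}, cl(A) = {x1, x2, x3, x4}, ∂A = {x3}.

Closed sets in (X, τ) are complements of opens:
  closed(X, τ) = {∅, {x3}, {x1, x2, x3}, {x1, x2, x3, x4}}.
int(A) = ⋃ {U ∈ τ : U ⊆ A}. Opens contained in A: ∅, {x4}, {x1, x2, x4}.
Taking the union of these: int(A) = {x1, x2, x4}.
cl(A) = ⋂ {C closed : A ⊆ C}. Closed sets containing A: {x1, x2, x3, x4}.
Intersecting these: cl(A) = {x1, x2, x3, x4}.
∂A = cl(A) ∖ int(A) = {x1, x2, x3, x4} ∖ {x1, x2, x4} = {x3}.


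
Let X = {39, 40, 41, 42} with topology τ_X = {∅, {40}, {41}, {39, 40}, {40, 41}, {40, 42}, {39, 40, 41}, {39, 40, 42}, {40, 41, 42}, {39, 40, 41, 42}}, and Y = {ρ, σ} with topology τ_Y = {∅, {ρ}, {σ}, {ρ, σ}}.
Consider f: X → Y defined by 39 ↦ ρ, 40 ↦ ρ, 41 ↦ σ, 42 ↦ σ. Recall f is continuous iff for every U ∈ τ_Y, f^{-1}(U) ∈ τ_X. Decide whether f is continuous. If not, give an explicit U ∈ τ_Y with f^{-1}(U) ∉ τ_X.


f is NOT continuous.

Compute f^{-1}(U) for each U ∈ τ_Y:
  U = ∅: f^{-1}(U) = ∅ ∈ τ_X ✓.
  U = {ρ}: f^{-1}(U) = {39, 40} ∈ τ_X ✓.
  U = {σ}: f^{-1}(U) = {41, 42} ∉ τ_X ✗.
  U = {ρ, σ}: f^{-1}(U) = {39, 40, 41, 42} ∈ τ_X ✓.
Found U = {σ} with f^{-1}(U) = {41, 42} not in τ_X. Therefore f is NOT continuous.


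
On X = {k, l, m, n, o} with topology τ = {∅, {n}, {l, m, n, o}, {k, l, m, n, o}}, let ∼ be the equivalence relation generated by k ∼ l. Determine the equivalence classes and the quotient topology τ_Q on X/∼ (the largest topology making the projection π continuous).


X/∼ = {[k=l], [m], [n], [o]}; |τ_Q| = 3.

Equivalence classes: [k=l], [m], [n], [o].
Quotient map π: X → X/∼ sends k ↦ [k=l], l ↦ [k=l], m ↦ [m], n ↦ [n], o ↦ [o].
For each subset V ⊆ X/∼, compute π^{-1}(V) ⊆ X and check whether π^{-1}(V) ∈ τ. V is open in τ_Q iff π^{-1}(V) ∈ τ.
  V = {}: π^{-1}(V) = ∅ ∈ τ ✓.
  V = {[k=l]}: π^{-1}(V) = {k, l} ∉ τ ✗.
  V = {[m]}: π^{-1}(V) = {m} ∉ τ ✗.
  V = {[k=l], [m]}: π^{-1}(V) = {k, l, m} ∉ τ ✗.
  V = {[n]}: π^{-1}(V) = {n} ∈ τ ✓.
  V = {[k=l], [n]}: π^{-1}(V) = {k, l, n} ∉ τ ✗.
  V = {[m], [n]}: π^{-1}(V) = {m, n} ∉ τ ✗.
  V = {[k=l], [m], [n]}: π^{-1}(V) = {k, l, m, n} ∉ τ ✗.
  V = {[o]}: π^{-1}(V) = {o} ∉ τ ✗.
  V = {[k=l], [o]}: π^{-1}(V) = {k, l, o} ∉ τ ✗.
  V = {[m], [o]}: π^{-1}(V) = {m, o} ∉ τ ✗.
  V = {[k=l], [m], [o]}: π^{-1}(V) = {k, l, m, o} ∉ τ ✗.
  V = {[n], [o]}: π^{-1}(V) = {n, o} ∉ τ ✗.
  V = {[k=l], [n], [o]}: π^{-1}(V) = {k, l, n, o} ∉ τ ✗.
  V = {[m], [n], [o]}: π^{-1}(V) = {m, n, o} ∉ τ ✗.
  V = {[k=l], [m], [n], [o]}: π^{-1}(V) = {k, l, m, n, o} ∈ τ ✓.
Open sets in the quotient: τ_Q = {{}, {[n]}, {[k=l], [m], [n], [o]}} (3 elements).


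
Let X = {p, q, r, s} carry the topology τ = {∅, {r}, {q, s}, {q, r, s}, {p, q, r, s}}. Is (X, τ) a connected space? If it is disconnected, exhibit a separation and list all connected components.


(X, τ) is connected.

Find clopen sets (U ∈ τ with X ∖ U ∈ τ):
  U = ∅, X ∖ U = {p, q, r, s} — both open, so U is clopen.
  U = {p, q, r, s}, X ∖ U = ∅ — both open, so U is clopen.
Only trivial clopens (∅ and X) exist, so (X, τ) is connected.
Compute connected components by grouping points that agree on all clopens:
  component: {p, q, r, s}


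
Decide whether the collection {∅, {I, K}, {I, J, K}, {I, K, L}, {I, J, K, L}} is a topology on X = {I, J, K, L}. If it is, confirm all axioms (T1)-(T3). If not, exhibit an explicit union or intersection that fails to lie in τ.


τ IS a topology on X.

Axiom (T1): ∅ ∈ τ? Yes; X ∈ τ? Yes.
Axiom (T2/T3): check pairwise unions and intersections of members of τ.
All pairwise intersections and unions checked — each lies in τ. Therefore τ satisfies (T1), (T2), (T3): it IS a topology on X.


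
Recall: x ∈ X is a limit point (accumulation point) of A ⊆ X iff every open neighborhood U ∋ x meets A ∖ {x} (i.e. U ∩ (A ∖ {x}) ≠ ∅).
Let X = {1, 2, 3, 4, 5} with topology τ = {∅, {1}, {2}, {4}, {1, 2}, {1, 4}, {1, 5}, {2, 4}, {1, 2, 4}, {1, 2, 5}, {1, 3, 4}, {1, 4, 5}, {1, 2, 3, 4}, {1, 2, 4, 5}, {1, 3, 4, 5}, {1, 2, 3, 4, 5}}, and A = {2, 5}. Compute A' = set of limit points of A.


A' = ∅

For each x ∈ X, list the open sets U ∈ τ with x ∈ U, then check whether U ∩ (A ∖ {x}) ≠ ∅ for every such U.
  x = 1: open {1} ∋ x has {1} ∩ (A ∖ {1}) = ∅, so x is NOT a limit point.
  x = 2: open {2} ∋ x has {2} ∩ (A ∖ {2}) = ∅, so x is NOT a limit point.
  x = 3: open {1, 3, 4} ∋ x has {1, 3, 4} ∩ (A ∖ {3}) = ∅, so x is NOT a limit point.
  x = 4: open {4} ∋ x has {4} ∩ (A ∖ {4}) = ∅, so x is NOT a limit point.
  x = 5: open {1, 5} ∋ x has {1, 5} ∩ (A ∖ {5}) = ∅, so x is NOT a limit point.
Collecting: A' = ∅.


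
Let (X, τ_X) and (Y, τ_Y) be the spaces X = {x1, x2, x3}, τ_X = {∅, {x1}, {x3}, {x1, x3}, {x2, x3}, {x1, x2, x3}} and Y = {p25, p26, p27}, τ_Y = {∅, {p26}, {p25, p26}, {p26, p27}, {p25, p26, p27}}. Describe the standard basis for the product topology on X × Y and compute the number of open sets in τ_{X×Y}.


Basis B = {∅ × ∅, {x1} × {p26}, {x3} × {p26}, {x1} × {p25, p26}, {x1} × {p26, p27}, {x1, x3} × {p26}, {x2, x3} × {p26}, {x3} × {p25, p26}, {x3} × {p26, p27}, {x1} × {p25, p26, p27}, {x1, x2, x3} × {p26}, {x3} × {p25, p26, p27}, {x1, x3} × {p25, p26}, {x1, x3} × {p26, p27}, {x2, x3} × {p25, p26}, {x2, x3} × {p26, p27}, {x1, x3} × {p25, p26, p27}, {x1, x2, x3} × {p25, p26}, {x1, x2, x3} × {p26, p27}, {x2, x3} × {p25, p26, p27}, {x1, x2, x3} × {p25, p26, p27}}; |τ_{X×Y}| = 70.

Enumerate products U × V with U ∈ τ_X, V ∈ τ_Y (deduplicated):
  ∅ × ∅ = {} (∅)
  {x1} × {p26} = {(x1,p26)}
  {x3} × {p26} = {(x3,p26)}
  {x1} × {p25, p26} = {(x1,p25), (x1,p26)}
  {x1} × {p26, p27} = {(x1,p26), (x1,p27)}
  {x1, x3} × {p26} = {(x1,p26), (x3,p26)}
  {x2, x3} × {p26} = {(x2,p26), (x3,p26)}
  {x3} × {p25, p26} = {(x3,p25), (x3,p26)}
  {x3} × {p26, p27} = {(x3,p26), (x3,p27)}
  {x1} × {p25, p26, p27} = {(x1,p25), (x1,p26), (x1,p27)}
  {x1, x2, x3} × {p26} = {(x1,p26), (x2,p26), (x3,p26)}
  {x3} × {p25, p26, p27} = {(x3,p25), (x3,p26), (x3,p27)}
  {x1, x3} × {p25, p26} = {(x1,p25), (x1,p26), (x3,p25), (x3,p26)}
  {x1, x3} × {p26, p27} = {(x1,p26), (x1,p27), (x3,p26), (x3,p27)}
  {x2, x3} × {p25, p26} = {(x2,p25), (x2,p26), (x3,p25), (x3,p26)}
  {x2, x3} × {p26, p27} = {(x2,p26), (x2,p27), (x3,p26), (x3,p27)}
  {x1, x3} × {p25, p26, p27} = {(x1,p25), (x1,p26), (x1,p27), (x3,p25), (x3,p26), (x3,p27)}
  {x1, x2, x3} × {p25, p26} = {(x1,p25), (x1,p26), (x2,p25), (x2,p26), (x3,p25), (x3,p26)}
  {x1, x2, x3} × {p26, p27} = {(x1,p26), (x1,p27), (x2,p26), (x2,p27), (x3,p26), (x3,p27)}
  {x2, x3} × {p25, p26, p27} = {(x2,p25), (x2,p26), (x2,p27), (x3,p25), (x3,p26), (x3,p27)}
  {x1, x2, x3} × {p25, p26, p27} = {(x1,p25), (x1,p26), (x1,p27), (x2,p25), (x2,p26), (x2,p27), (x3,p25), (x3,p26), (x3,p27)}
These 21 distinct sets form the basis B.
Close under arbitrary unions to get τ_{X×Y}; counting gives |τ_{X×Y}| = 70.


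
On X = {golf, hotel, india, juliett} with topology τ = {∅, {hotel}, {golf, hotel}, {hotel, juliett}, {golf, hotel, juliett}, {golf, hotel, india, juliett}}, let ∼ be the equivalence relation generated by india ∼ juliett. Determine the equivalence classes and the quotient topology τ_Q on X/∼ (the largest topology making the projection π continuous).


X/∼ = {[golf], [hotel], [india=juliett]}; |τ_Q| = 4.

Equivalence classes: [golf], [hotel], [india=juliett].
Quotient map π: X → X/∼ sends golf ↦ [golf], hotel ↦ [hotel], india ↦ [india=juliett], juliett ↦ [india=juliett].
For each subset V ⊆ X/∼, compute π^{-1}(V) ⊆ X and check whether π^{-1}(V) ∈ τ. V is open in τ_Q iff π^{-1}(V) ∈ τ.
  V = {}: π^{-1}(V) = ∅ ∈ τ ✓.
  V = {[golf]}: π^{-1}(V) = {golf} ∉ τ ✗.
  V = {[hotel]}: π^{-1}(V) = {hotel} ∈ τ ✓.
  V = {[golf], [hotel]}: π^{-1}(V) = {golf, hotel} ∈ τ ✓.
  V = {[india=juliett]}: π^{-1}(V) = {india, juliett} ∉ τ ✗.
  V = {[golf], [india=juliett]}: π^{-1}(V) = {golf, india, juliett} ∉ τ ✗.
  V = {[hotel], [india=juliett]}: π^{-1}(V) = {hotel, india, juliett} ∉ τ ✗.
  V = {[golf], [hotel], [india=juliett]}: π^{-1}(V) = {golf, hotel, india, juliett} ∈ τ ✓.
Open sets in the quotient: τ_Q = {{}, {[hotel]}, {[golf], [hotel]}, {[golf], [hotel], [india=juliett]}} (4 elements).


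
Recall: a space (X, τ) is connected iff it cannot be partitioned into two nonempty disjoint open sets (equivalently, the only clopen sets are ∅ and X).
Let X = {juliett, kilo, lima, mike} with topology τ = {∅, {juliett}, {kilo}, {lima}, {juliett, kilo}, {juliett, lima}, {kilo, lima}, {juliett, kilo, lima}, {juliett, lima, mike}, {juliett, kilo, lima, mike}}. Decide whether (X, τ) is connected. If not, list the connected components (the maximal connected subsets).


(X, τ) is disconnected; components = [{kilo}, {juliett, lima, mike}].

Find clopen sets (U ∈ τ with X ∖ U ∈ τ):
  U = ∅, X ∖ U = {juliett, kilo, lima, mike} — both open, so U is clopen.
  U = {kilo}, X ∖ U = {juliett, lima, mike} — both open, so U is clopen.
  U = {juliett, lima, mike}, X ∖ U = {kilo} — both open, so U is clopen.
  U = {juliett, kilo, lima, mike}, X ∖ U = ∅ — both open, so U is clopen.
Nontrivial clopen(s) exist: e.g. {juliett, lima, mike}. So (X, τ) is disconnected.
Compute connected components by grouping points that agree on all clopens:
  component: {kilo}
  component: {juliett, lima, mike}


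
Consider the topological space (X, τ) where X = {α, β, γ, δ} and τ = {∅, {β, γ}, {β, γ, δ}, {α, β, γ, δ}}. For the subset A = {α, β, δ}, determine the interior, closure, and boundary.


int(A) = ∅, cl(A) = {α, β, γ, δ}, ∂A = {α, β, γ, δ}.

Closed sets in (X, τ) are complements of opens:
  closed(X, τ) = {∅, {α}, {α, δ}, {α, β, γ, δ}}.
int(A) = ⋃ {U ∈ τ : U ⊆ A}. Opens contained in A: ∅.
Taking the union of these: int(A) = ∅.
cl(A) = ⋂ {C closed : A ⊆ C}. Closed sets containing A: {α, β, γ, δ}.
Intersecting these: cl(A) = {α, β, γ, δ}.
∂A = cl(A) ∖ int(A) = {α, β, γ, δ} ∖ ∅ = {α, β, γ, δ}.


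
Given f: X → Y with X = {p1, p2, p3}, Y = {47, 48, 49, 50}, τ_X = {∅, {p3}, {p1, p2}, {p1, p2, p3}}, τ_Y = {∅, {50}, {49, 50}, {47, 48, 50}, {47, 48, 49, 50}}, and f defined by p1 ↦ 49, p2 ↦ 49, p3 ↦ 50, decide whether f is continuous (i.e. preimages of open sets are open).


f IS continuous.

Compute f^{-1}(U) for each U ∈ τ_Y:
  U = ∅: f^{-1}(U) = ∅ ∈ τ_X ✓.
  U = {50}: f^{-1}(U) = {p3} ∈ τ_X ✓.
  U = {49, 50}: f^{-1}(U) = {p1, p2, p3} ∈ τ_X ✓.
  U = {47, 48, 50}: f^{-1}(U) = {p3} ∈ τ_X ✓.
  U = {47, 48, 49, 50}: f^{-1}(U) = {p1, p2, p3} ∈ τ_X ✓.
Every preimage lies in τ_X, so f IS continuous.


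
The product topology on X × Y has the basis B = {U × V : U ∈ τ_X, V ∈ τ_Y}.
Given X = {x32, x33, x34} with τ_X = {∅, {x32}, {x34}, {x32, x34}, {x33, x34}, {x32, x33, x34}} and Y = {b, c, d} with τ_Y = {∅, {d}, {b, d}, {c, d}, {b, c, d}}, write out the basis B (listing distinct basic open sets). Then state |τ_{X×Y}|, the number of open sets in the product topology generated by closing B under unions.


Basis B = {∅ × ∅, {x32} × {d}, {x34} × {d}, {x32} × {b, d}, {x32} × {c, d}, {x32, x34} × {d}, {x33, x34} × {d}, {x34} × {b, d}, {x34} × {c, d}, {x32} × {b, c, d}, {x32, x33, x34} × {d}, {x34} × {b, c, d}, {x32, x34} × {b, d}, {x32, x34} × {c, d}, {x33, x34} × {b, d}, {x33, x34} × {c, d}, {x32, x34} × {b, c, d}, {x32, x33, x34} × {b, d}, {x32, x33, x34} × {c, d}, {x33, x34} × {b, c, d}, {x32, x33, x34} × {b, c, d}}; |τ_{X×Y}| = 70.

Enumerate products U × V with U ∈ τ_X, V ∈ τ_Y (deduplicated):
  ∅ × ∅ = {} (∅)
  {x32} × {d} = {(x32,d)}
  {x34} × {d} = {(x34,d)}
  {x32} × {b, d} = {(x32,b), (x32,d)}
  {x32} × {c, d} = {(x32,c), (x32,d)}
  {x32, x34} × {d} = {(x32,d), (x34,d)}
  {x33, x34} × {d} = {(x33,d), (x34,d)}
  {x34} × {b, d} = {(x34,b), (x34,d)}
  {x34} × {c, d} = {(x34,c), (x34,d)}
  {x32} × {b, c, d} = {(x32,b), (x32,c), (x32,d)}
  {x32, x33, x34} × {d} = {(x32,d), (x33,d), (x34,d)}
  {x34} × {b, c, d} = {(x34,b), (x34,c), (x34,d)}
  {x32, x34} × {b, d} = {(x32,b), (x32,d), (x34,b), (x34,d)}
  {x32, x34} × {c, d} = {(x32,c), (x32,d), (x34,c), (x34,d)}
  {x33, x34} × {b, d} = {(x33,b), (x33,d), (x34,b), (x34,d)}
  {x33, x34} × {c, d} = {(x33,c), (x33,d), (x34,c), (x34,d)}
  {x32, x34} × {b, c, d} = {(x32,b), (x32,c), (x32,d), (x34,b), (x34,c), (x34,d)}
  {x32, x33, x34} × {b, d} = {(x32,b), (x32,d), (x33,b), (x33,d), (x34,b), (x34,d)}
  {x32, x33, x34} × {c, d} = {(x32,c), (x32,d), (x33,c), (x33,d), (x34,c), (x34,d)}
  {x33, x34} × {b, c, d} = {(x33,b), (x33,c), (x33,d), (x34,b), (x34,c), (x34,d)}
  {x32, x33, x34} × {b, c, d} = {(x32,b), (x32,c), (x32,d), (x33,b), (x33,c), (x33,d), (x34,b), (x34,c), (x34,d)}
These 21 distinct sets form the basis B.
Close under arbitrary unions to get τ_{X×Y}; counting gives |τ_{X×Y}| = 70.


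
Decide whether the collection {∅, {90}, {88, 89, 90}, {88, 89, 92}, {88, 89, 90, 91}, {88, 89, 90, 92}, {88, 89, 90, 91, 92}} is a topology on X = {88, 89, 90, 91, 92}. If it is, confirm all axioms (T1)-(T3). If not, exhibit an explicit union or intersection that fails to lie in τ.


τ is NOT a topology on X.

Axiom (T1): ∅ ∈ τ? Yes; X ∈ τ? Yes.
Axiom (T2/T3): check pairwise unions and intersections of members of τ.
Counterexample for (T3): {88, 89, 90} ∩ {88, 89, 92} = {88, 89} ∉ τ. Therefore τ is NOT a topology.


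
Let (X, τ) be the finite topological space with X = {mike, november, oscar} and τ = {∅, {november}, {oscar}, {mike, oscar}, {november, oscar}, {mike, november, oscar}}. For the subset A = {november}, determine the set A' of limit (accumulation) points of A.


A' = ∅

For each x ∈ X, list the open sets U ∈ τ with x ∈ U, then check whether U ∩ (A ∖ {x}) ≠ ∅ for every such U.
  x = mike: open {mike, oscar} ∋ x has {mike, oscar} ∩ (A ∖ {mike}) = ∅, so x is NOT a limit point.
  x = november: open {november} ∋ x has {november} ∩ (A ∖ {november}) = ∅, so x is NOT a limit point.
  x = oscar: open {oscar} ∋ x has {oscar} ∩ (A ∖ {oscar}) = ∅, so x is NOT a limit point.
Collecting: A' = ∅.


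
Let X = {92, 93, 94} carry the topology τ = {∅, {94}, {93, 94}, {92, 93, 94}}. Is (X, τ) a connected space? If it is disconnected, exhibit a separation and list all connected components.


(X, τ) is connected.

Find clopen sets (U ∈ τ with X ∖ U ∈ τ):
  U = ∅, X ∖ U = {92, 93, 94} — both open, so U is clopen.
  U = {92, 93, 94}, X ∖ U = ∅ — both open, so U is clopen.
Only trivial clopens (∅ and X) exist, so (X, τ) is connected.
Compute connected components by grouping points that agree on all clopens:
  component: {92, 93, 94}


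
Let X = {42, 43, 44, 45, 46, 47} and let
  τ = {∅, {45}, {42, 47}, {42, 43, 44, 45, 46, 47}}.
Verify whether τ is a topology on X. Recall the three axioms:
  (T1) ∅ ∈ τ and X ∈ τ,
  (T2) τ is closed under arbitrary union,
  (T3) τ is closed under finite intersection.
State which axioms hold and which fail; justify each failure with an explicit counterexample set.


τ is NOT a topology on X.

Axiom (T1): ∅ ∈ τ? Yes; X ∈ τ? Yes.
Axiom (T2/T3): check pairwise unions and intersections of members of τ.
Counterexample for (T2): {45} ∪ {42, 47} = {42, 45, 47} ∉ τ. Therefore τ is NOT a topology.


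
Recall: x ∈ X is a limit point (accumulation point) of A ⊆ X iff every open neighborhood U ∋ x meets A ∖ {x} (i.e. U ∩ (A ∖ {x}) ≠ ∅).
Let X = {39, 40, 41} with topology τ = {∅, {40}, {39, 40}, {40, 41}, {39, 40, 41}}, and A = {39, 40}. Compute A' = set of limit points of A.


A' = {39, 41}

For each x ∈ X, list the open sets U ∈ τ with x ∈ U, then check whether U ∩ (A ∖ {x}) ≠ ∅ for every such U.
  x = 39: opens ∋ x are {39, 40}, {39, 40, 41}; each meets A ∖ {39}, so x IS a limit point.
  x = 40: open {40} ∋ x has {40} ∩ (A ∖ {40}) = ∅, so x is NOT a limit point.
  x = 41: opens ∋ x are {40, 41}, {39, 40, 41}; each meets A ∖ {41}, so x IS a limit point.
Collecting: A' = {39, 41}.


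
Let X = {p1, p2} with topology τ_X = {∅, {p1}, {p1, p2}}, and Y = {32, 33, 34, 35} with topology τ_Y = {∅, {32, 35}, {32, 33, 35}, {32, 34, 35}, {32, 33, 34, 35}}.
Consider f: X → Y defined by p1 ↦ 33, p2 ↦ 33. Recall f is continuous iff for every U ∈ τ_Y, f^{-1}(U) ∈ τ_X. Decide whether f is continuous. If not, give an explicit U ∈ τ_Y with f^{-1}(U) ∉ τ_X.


f IS continuous.

Compute f^{-1}(U) for each U ∈ τ_Y:
  U = ∅: f^{-1}(U) = ∅ ∈ τ_X ✓.
  U = {32, 35}: f^{-1}(U) = ∅ ∈ τ_X ✓.
  U = {32, 33, 35}: f^{-1}(U) = {p1, p2} ∈ τ_X ✓.
  U = {32, 34, 35}: f^{-1}(U) = ∅ ∈ τ_X ✓.
  U = {32, 33, 34, 35}: f^{-1}(U) = {p1, p2} ∈ τ_X ✓.
Every preimage lies in τ_X, so f IS continuous.


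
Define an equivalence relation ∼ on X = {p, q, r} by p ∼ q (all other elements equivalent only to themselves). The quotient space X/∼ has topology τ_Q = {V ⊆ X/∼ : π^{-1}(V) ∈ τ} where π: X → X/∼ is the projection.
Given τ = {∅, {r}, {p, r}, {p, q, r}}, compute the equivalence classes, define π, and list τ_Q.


X/∼ = {[p=q], [r]}; |τ_Q| = 3.

Equivalence classes: [p=q], [r].
Quotient map π: X → X/∼ sends p ↦ [p=q], q ↦ [p=q], r ↦ [r].
For each subset V ⊆ X/∼, compute π^{-1}(V) ⊆ X and check whether π^{-1}(V) ∈ τ. V is open in τ_Q iff π^{-1}(V) ∈ τ.
  V = {}: π^{-1}(V) = ∅ ∈ τ ✓.
  V = {[p=q]}: π^{-1}(V) = {p, q} ∉ τ ✗.
  V = {[r]}: π^{-1}(V) = {r} ∈ τ ✓.
  V = {[p=q], [r]}: π^{-1}(V) = {p, q, r} ∈ τ ✓.
Open sets in the quotient: τ_Q = {{}, {[r]}, {[p=q], [r]}} (3 elements).
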